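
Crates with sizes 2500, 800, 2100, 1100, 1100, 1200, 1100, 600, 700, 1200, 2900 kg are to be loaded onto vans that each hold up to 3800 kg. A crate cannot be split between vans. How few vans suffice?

Total = 2900 + 2500 + 2100 + 1200 + 1200 + 1100 + 1100 + 1100 + 800 + 700 + 600 = 15300 kg.
Lower bound: ⌈15300/3800⌉ = 5 vans.
A packing using 5 vans:
  van 1: 2900 + 800 = 3700
  van 2: 2500 + 1200 = 3700
  van 3: 2100 + 1200 = 3300
  van 4: 1100 + 1100 + 1100 = 3300
  van 5: 700 + 600 = 1300
This matches the lower bound, so 5 is optimal.

5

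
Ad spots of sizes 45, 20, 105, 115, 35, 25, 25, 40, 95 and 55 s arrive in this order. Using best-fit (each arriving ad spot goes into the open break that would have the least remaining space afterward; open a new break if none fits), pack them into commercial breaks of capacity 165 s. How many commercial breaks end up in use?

4

  45 → break 1 (new)  [load 45/165]
  20 → break 1  [load 65/165]
  105 → break 2 (new)  [load 105/165]
  115 → break 3 (new)  [load 115/165]
  35 → break 3  [load 150/165]
  25 → break 2  [load 130/165]
  25 → break 2  [load 155/165]
  40 → break 1  [load 105/165]
  95 → break 4 (new)  [load 95/165]
  55 → break 1  [load 160/165]
4 commercial breaks opened.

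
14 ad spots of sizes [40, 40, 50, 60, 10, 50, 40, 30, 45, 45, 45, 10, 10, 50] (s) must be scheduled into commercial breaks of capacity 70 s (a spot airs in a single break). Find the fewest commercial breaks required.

Total = 60 + 50 + 50 + 50 + 45 + 45 + 45 + 40 + 40 + 40 + 30 + 10 + 10 + 10 = 525 s.
Lower bound: ⌈525/70⌉ = 8 commercial breaks.
Also, 10 ad spots each exceed 35 s, and no two of those can share a break, so at least 10 commercial breaks are needed.
A packing using 10 commercial breaks:
  break 1: 60 + 10 = 70
  break 2: 50 + 10 + 10 = 70
  break 3: 50 = 50
  break 4: 50 = 50
  break 5: 45 = 45
  break 6: 45 = 45
  break 7: 45 = 45
  break 8: 40 + 30 = 70
  break 9: 40 = 40
  break 10: 40 = 40
This matches the lower bound, so 10 is optimal.

10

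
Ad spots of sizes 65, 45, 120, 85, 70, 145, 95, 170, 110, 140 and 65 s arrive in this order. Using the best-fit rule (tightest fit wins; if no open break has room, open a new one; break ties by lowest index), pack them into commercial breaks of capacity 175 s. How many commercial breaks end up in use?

8

  65 → break 1 (new)  [load 65/175]
  45 → break 1  [load 110/175]
  120 → break 2 (new)  [load 120/175]
  85 → break 3 (new)  [load 85/175]
  70 → break 3  [load 155/175]
  145 → break 4 (new)  [load 145/175]
  95 → break 5 (new)  [load 95/175]
  170 → break 6 (new)  [load 170/175]
  110 → break 7 (new)  [load 110/175]
  140 → break 8 (new)  [load 140/175]
  65 → break 1  [load 175/175]
8 commercial breaks opened.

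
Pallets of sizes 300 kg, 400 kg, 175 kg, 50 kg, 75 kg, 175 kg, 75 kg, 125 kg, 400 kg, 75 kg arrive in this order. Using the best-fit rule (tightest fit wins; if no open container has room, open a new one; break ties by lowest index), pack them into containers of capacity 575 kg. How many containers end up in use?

4

  300 → container 1 (new)  [load 300/575]
  400 → container 2 (new)  [load 400/575]
  175 → container 2  [load 575/575]
  50 → container 1  [load 350/575]
  75 → container 1  [load 425/575]
  175 → container 3 (new)  [load 175/575]
  75 → container 1  [load 500/575]
  125 → container 3  [load 300/575]
  400 → container 4 (new)  [load 400/575]
  75 → container 1  [load 575/575]
4 containers opened.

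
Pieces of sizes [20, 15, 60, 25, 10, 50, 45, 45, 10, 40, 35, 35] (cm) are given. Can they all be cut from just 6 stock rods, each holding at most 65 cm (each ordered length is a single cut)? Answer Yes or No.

Total = 390 cm; ⌈390/65⌉ = 6.
7 pieces each exceed half the capacity and cannot share a stock rod, forcing at least 7 stock rods.
At least 7 stock rods are required, but only 6 are allowed.

No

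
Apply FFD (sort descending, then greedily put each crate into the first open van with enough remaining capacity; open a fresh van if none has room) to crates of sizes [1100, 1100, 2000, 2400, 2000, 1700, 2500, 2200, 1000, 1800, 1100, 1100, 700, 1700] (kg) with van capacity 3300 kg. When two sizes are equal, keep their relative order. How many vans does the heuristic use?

Sorted descending: 2500, 2400, 2200, 2000, 2000, 1800, 1700, 1700, 1100, 1100, 1100, 1100, 1000, 700.
  2500 → van 1 (new)  [load 2500/3300]
  2400 → van 2 (new)  [load 2400/3300]
  2200 → van 3 (new)  [load 2200/3300]
  2000 → van 4 (new)  [load 2000/3300]
  2000 → van 5 (new)  [load 2000/3300]
  1800 → van 6 (new)  [load 1800/3300]
  1700 → van 7 (new)  [load 1700/3300]
  1700 → van 8 (new)  [load 1700/3300]
  1100 → van 3  [load 3300/3300]
  1100 → van 4  [load 3100/3300]
  1100 → van 5  [load 3100/3300]
  1100 → van 6  [load 2900/3300]
  1000 → van 7  [load 2700/3300]
  700 → van 1  [load 3200/3300]
8 vans opened.

8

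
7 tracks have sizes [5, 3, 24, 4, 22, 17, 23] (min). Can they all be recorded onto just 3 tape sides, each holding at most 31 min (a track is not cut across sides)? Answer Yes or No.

No

Total = 98 min; ⌈98/31⌉ = 4.
At least 4 tape sides are required, but only 3 are allowed.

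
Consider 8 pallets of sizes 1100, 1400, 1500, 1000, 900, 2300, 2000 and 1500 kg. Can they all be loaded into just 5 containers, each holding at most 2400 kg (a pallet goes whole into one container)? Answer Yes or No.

Total = 11700 kg; ⌈11700/2400⌉ = 5.
The bound of 5 does not rule out 5, but exhaustive search shows no assignment into 5 containers of capacity 2400 kg exists — the minimum is 6.

No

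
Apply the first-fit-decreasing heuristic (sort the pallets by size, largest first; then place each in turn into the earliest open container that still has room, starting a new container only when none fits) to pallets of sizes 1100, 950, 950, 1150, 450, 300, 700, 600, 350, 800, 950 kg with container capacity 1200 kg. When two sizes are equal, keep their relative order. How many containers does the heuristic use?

8

Sorted descending: 1150, 1100, 950, 950, 950, 800, 700, 600, 450, 350, 300.
  1150 → container 1 (new)  [load 1150/1200]
  1100 → container 2 (new)  [load 1100/1200]
  950 → container 3 (new)  [load 950/1200]
  950 → container 4 (new)  [load 950/1200]
  950 → container 5 (new)  [load 950/1200]
  800 → container 6 (new)  [load 800/1200]
  700 → container 7 (new)  [load 700/1200]
  600 → container 8 (new)  [load 600/1200]
  450 → container 7  [load 1150/1200]
  350 → container 6  [load 1150/1200]
  300 → container 8  [load 900/1200]
8 containers opened.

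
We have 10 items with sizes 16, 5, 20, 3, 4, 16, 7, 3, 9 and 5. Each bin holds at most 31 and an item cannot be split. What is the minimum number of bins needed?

3

Total = 20 + 16 + 16 + 9 + 7 + 5 + 5 + 4 + 3 + 3 = 88.
Lower bound: ⌈88/31⌉ = 3 bins.
A packing using 3 bins:
  bin 1: 20 + 9 = 29
  bin 2: 16 + 7 + 5 + 3 = 31
  bin 3: 16 + 5 + 4 + 3 = 28
This matches the lower bound, so 3 is optimal.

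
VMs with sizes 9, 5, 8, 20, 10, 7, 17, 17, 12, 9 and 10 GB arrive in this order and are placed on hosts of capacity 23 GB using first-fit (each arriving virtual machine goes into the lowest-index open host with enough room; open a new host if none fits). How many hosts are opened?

  9 → host 1 (new)  [load 9/23]
  5 → host 1  [load 14/23]
  8 → host 1  [load 22/23]
  20 → host 2 (new)  [load 20/23]
  10 → host 3 (new)  [load 10/23]
  7 → host 3  [load 17/23]
  17 → host 4 (new)  [load 17/23]
  17 → host 5 (new)  [load 17/23]
  12 → host 6 (new)  [load 12/23]
  9 → host 6  [load 21/23]
  10 → host 7 (new)  [load 10/23]
7 hosts opened.

7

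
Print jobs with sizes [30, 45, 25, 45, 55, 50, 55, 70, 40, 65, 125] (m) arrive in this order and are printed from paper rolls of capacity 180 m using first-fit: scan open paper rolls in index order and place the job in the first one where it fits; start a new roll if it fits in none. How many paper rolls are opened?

  30 → roll 1 (new)  [load 30/180]
  45 → roll 1  [load 75/180]
  25 → roll 1  [load 100/180]
  45 → roll 1  [load 145/180]
  55 → roll 2 (new)  [load 55/180]
  50 → roll 2  [load 105/180]
  55 → roll 2  [load 160/180]
  70 → roll 3 (new)  [load 70/180]
  40 → roll 3  [load 110/180]
  65 → roll 3  [load 175/180]
  125 → roll 4 (new)  [load 125/180]
4 paper rolls opened.

4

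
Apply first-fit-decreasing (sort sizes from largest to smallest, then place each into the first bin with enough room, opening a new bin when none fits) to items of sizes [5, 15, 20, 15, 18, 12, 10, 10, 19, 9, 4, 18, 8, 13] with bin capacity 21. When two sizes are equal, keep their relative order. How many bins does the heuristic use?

9

Sorted descending: 20, 19, 18, 18, 15, 15, 13, 12, 10, 10, 9, 8, 5, 4.
  20 → bin 1 (new)  [load 20/21]
  19 → bin 2 (new)  [load 19/21]
  18 → bin 3 (new)  [load 18/21]
  18 → bin 4 (new)  [load 18/21]
  15 → bin 5 (new)  [load 15/21]
  15 → bin 6 (new)  [load 15/21]
  13 → bin 7 (new)  [load 13/21]
  12 → bin 8 (new)  [load 12/21]
  10 → bin 9 (new)  [load 10/21]
  10 → bin 9  [load 20/21]
  9 → bin 8  [load 21/21]
  8 → bin 7  [load 21/21]
  5 → bin 5  [load 20/21]
  4 → bin 6  [load 19/21]
9 bins opened.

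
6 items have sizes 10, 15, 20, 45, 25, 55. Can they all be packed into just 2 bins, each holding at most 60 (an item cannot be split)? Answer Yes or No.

Total = 170; ⌈170/60⌉ = 3.
At least 3 bins are required, but only 2 are allowed.

No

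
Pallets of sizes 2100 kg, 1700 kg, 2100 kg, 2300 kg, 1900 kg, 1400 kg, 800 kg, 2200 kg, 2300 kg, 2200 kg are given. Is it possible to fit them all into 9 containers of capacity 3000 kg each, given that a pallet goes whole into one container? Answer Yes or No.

A valid assignment using 9 containers:
  container 1: 2300 = 2300
  container 2: 2300 = 2300
  container 3: 2200 + 800 = 3000
  container 4: 2200 = 2200
  container 5: 2100 = 2100
  container 6: 2100 = 2100
  container 7: 1900 = 1900
  container 8: 1700 = 1700
  container 9: 1400 = 1400
Every load is within 3000 kg, so 9 containers suffice.

Yes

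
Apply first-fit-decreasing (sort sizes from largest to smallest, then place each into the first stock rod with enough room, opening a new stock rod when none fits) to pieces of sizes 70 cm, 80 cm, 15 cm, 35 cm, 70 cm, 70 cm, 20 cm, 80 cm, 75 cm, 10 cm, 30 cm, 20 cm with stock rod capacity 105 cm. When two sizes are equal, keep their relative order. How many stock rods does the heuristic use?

6

Sorted descending: 80, 80, 75, 70, 70, 70, 35, 30, 20, 20, 15, 10.
  80 → stock rod 1 (new)  [load 80/105]
  80 → stock rod 2 (new)  [load 80/105]
  75 → stock rod 3 (new)  [load 75/105]
  70 → stock rod 4 (new)  [load 70/105]
  70 → stock rod 5 (new)  [load 70/105]
  70 → stock rod 6 (new)  [load 70/105]
  35 → stock rod 4  [load 105/105]
  30 → stock rod 3  [load 105/105]
  20 → stock rod 1  [load 100/105]
  20 → stock rod 2  [load 100/105]
  15 → stock rod 5  [load 85/105]
  10 → stock rod 5  [load 95/105]
6 stock rods opened.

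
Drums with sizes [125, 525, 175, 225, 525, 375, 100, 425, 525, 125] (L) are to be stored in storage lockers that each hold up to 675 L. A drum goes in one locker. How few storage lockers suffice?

Total = 525 + 525 + 525 + 425 + 375 + 225 + 175 + 125 + 125 + 100 = 3125 L.
Lower bound: ⌈3125/675⌉ = 5 storage lockers.
A packing using 5 storage lockers:
  locker 1: 525 + 125 = 650
  locker 2: 525 + 125 = 650
  locker 3: 525 + 100 = 625
  locker 4: 425 + 225 = 650
  locker 5: 375 + 175 = 550
This matches the lower bound, so 5 is optimal.

5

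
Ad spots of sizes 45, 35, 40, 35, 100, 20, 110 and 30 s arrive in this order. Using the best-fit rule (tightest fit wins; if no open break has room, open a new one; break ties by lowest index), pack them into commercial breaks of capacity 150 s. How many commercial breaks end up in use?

  45 → break 1 (new)  [load 45/150]
  35 → break 1  [load 80/150]
  40 → break 1  [load 120/150]
  35 → break 2 (new)  [load 35/150]
  100 → break 2  [load 135/150]
  20 → break 1  [load 140/150]
  110 → break 3 (new)  [load 110/150]
  30 → break 3  [load 140/150]
3 commercial breaks opened.

3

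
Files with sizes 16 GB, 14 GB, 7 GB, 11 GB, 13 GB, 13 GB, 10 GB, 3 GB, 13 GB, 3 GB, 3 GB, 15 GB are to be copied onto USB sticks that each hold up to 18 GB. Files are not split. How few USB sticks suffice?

Total = 16 + 15 + 14 + 13 + 13 + 13 + 11 + 10 + 7 + 3 + 3 + 3 = 121 GB.
Lower bound: ⌈121/18⌉ = 7 USB sticks.
Also, 8 files each exceed 9 GB, and no two of those can share a USB stick, so at least 8 USB sticks are needed.
A packing using 8 USB sticks:
  USB stick 1: 16 = 16
  USB stick 2: 15 + 3 = 18
  USB stick 3: 14 + 3 = 17
  USB stick 4: 13 + 3 = 16
  USB stick 5: 13 = 13
  USB stick 6: 13 = 13
  USB stick 7: 11 + 7 = 18
  USB stick 8: 10 = 10
This matches the lower bound, so 8 is optimal.

8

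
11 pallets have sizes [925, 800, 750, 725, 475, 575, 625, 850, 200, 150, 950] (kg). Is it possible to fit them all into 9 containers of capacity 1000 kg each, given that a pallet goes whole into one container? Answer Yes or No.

A valid assignment using 9 containers:
  container 1: 950 = 950
  container 2: 925 = 925
  container 3: 850 + 150 = 1000
  container 4: 800 + 200 = 1000
  container 5: 750 = 750
  container 6: 725 = 725
  container 7: 625 = 625
  container 8: 575 = 575
  container 9: 475 = 475
Every load is within 1000 kg, so 9 containers suffice.

Yes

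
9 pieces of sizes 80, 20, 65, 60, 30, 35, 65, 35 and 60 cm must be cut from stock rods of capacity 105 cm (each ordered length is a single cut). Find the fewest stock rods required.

5

Total = 80 + 65 + 65 + 60 + 60 + 35 + 35 + 30 + 20 = 450 cm.
Lower bound: ⌈450/105⌉ = 5 stock rods.
A packing using 5 stock rods:
  stock rod 1: 80 + 20 = 100
  stock rod 2: 65 + 35 = 100
  stock rod 3: 65 + 35 = 100
  stock rod 4: 60 + 30 = 90
  stock rod 5: 60 = 60
This matches the lower bound, so 5 is optimal.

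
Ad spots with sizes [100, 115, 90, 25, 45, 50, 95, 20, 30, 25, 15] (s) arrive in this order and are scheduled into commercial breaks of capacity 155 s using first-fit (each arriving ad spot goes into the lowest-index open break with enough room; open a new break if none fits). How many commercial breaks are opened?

  100 → break 1 (new)  [load 100/155]
  115 → break 2 (new)  [load 115/155]
  90 → break 3 (new)  [load 90/155]
  25 → break 1  [load 125/155]
  45 → break 3  [load 135/155]
  50 → break 4 (new)  [load 50/155]
  95 → break 4  [load 145/155]
  20 → break 1  [load 145/155]
  30 → break 2  [load 145/155]
  25 → break 5 (new)  [load 25/155]
  15 → break 3  [load 150/155]
5 commercial breaks opened.

5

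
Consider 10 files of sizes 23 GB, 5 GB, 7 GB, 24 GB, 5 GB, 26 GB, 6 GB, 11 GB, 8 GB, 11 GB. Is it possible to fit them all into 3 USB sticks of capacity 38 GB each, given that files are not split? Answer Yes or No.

No

Total = 126 GB; ⌈126/38⌉ = 4.
At least 4 USB sticks are required, but only 3 are allowed.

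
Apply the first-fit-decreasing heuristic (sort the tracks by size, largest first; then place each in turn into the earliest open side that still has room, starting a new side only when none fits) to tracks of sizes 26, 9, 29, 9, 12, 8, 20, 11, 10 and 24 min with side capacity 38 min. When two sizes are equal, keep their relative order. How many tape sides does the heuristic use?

Sorted descending: 29, 26, 24, 20, 12, 11, 10, 9, 9, 8.
  29 → side 1 (new)  [load 29/38]
  26 → side 2 (new)  [load 26/38]
  24 → side 3 (new)  [load 24/38]
  20 → side 4 (new)  [load 20/38]
  12 → side 2  [load 38/38]
  11 → side 3  [load 35/38]
  10 → side 4  [load 30/38]
  9 → side 1  [load 38/38]
  9 → side 5 (new)  [load 9/38]
  8 → side 4  [load 38/38]
5 tape sides opened.

5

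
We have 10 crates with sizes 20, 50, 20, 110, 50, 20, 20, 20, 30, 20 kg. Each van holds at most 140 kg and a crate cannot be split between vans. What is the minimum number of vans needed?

Total = 110 + 50 + 50 + 30 + 20 + 20 + 20 + 20 + 20 + 20 = 360 kg.
Lower bound: ⌈360/140⌉ = 3 vans.
A packing using 3 vans:
  van 1: 110 + 30 = 140
  van 2: 50 + 50 + 20 + 20 = 140
  van 3: 20 + 20 + 20 + 20 = 80
This matches the lower bound, so 3 is optimal.

3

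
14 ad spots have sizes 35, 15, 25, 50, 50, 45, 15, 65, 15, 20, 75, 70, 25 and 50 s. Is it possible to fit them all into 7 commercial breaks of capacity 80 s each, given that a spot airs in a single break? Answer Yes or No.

No

Total = 555 s; ⌈555/80⌉ = 7.
The bound of 7 does not rule out 7, but exhaustive search shows no assignment into 7 commercial breaks of capacity 80 s exists — the minimum is 8.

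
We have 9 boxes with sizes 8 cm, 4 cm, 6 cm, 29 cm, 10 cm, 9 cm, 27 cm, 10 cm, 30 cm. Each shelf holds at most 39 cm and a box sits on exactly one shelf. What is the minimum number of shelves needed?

4

Total = 30 + 29 + 27 + 10 + 10 + 9 + 8 + 6 + 4 = 133 cm.
Lower bound: ⌈133/39⌉ = 4 shelves.
A packing using 4 shelves:
  shelf 1: 30 + 9 = 39
  shelf 2: 29 + 10 = 39
  shelf 3: 27 + 10 = 37
  shelf 4: 8 + 6 + 4 = 18
This matches the lower bound, so 4 is optimal.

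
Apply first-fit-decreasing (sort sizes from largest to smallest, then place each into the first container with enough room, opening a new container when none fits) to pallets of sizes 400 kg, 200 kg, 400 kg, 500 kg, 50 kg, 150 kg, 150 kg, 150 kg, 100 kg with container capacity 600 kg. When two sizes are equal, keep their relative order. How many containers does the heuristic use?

Sorted descending: 500, 400, 400, 200, 150, 150, 150, 100, 50.
  500 → container 1 (new)  [load 500/600]
  400 → container 2 (new)  [load 400/600]
  400 → container 3 (new)  [load 400/600]
  200 → container 2  [load 600/600]
  150 → container 3  [load 550/600]
  150 → container 4 (new)  [load 150/600]
  150 → container 4  [load 300/600]
  100 → container 1  [load 600/600]
  50 → container 3  [load 600/600]
4 containers opened.

4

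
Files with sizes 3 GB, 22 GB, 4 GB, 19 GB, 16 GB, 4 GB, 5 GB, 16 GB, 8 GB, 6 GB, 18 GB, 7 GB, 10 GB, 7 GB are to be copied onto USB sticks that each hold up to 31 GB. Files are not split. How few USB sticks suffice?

Total = 22 + 19 + 18 + 16 + 16 + 10 + 8 + 7 + 7 + 6 + 5 + 4 + 4 + 3 = 145 GB.
Lower bound: ⌈145/31⌉ = 5 USB sticks.
A packing using 5 USB sticks:
  USB stick 1: 22 + 8 = 30
  USB stick 2: 19 + 10 = 29
  USB stick 3: 18 + 7 + 6 = 31
  USB stick 4: 16 + 7 + 5 + 3 = 31
  USB stick 5: 16 + 4 + 4 = 24
This matches the lower bound, so 5 is optimal.

5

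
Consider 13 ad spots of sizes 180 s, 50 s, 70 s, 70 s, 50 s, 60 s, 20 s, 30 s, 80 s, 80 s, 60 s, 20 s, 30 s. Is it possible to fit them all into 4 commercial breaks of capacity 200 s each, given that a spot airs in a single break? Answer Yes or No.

A valid assignment using 4 commercial breaks:
  break 1: 180 + 20 = 200
  break 2: 80 + 70 + 50 = 200
  break 3: 80 + 70 + 50 = 200
  break 4: 60 + 60 + 30 + 30 + 20 = 200
Every load is within 200 s, so 4 commercial breaks suffice.

Yes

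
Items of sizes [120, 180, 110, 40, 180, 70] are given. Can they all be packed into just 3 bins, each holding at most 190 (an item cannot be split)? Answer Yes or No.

Total = 700; ⌈700/190⌉ = 4.
At least 4 bins are required, but only 3 are allowed.

No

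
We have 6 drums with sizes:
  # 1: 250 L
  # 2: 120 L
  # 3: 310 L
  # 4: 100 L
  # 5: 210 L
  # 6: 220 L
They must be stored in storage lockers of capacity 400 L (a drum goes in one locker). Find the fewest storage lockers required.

Total = 310 + 250 + 220 + 210 + 120 + 100 = 1210 L.
Lower bound: ⌈1210/400⌉ = 4 storage lockers.
A packing using 4 storage lockers:
  locker 1: 310 = 310
  locker 2: 250 + 120 = 370
  locker 3: 220 + 100 = 320
  locker 4: 210 = 210
This matches the lower bound, so 4 is optimal.

4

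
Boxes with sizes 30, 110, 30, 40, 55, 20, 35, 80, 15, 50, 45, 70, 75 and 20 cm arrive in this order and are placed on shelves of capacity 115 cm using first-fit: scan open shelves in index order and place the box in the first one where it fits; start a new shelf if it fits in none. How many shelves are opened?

  30 → shelf 1 (new)  [load 30/115]
  110 → shelf 2 (new)  [load 110/115]
  30 → shelf 1  [load 60/115]
  40 → shelf 1  [load 100/115]
  55 → shelf 3 (new)  [load 55/115]
  20 → shelf 3  [load 75/115]
  35 → shelf 3  [load 110/115]
  80 → shelf 4 (new)  [load 80/115]
  15 → shelf 1  [load 115/115]
  50 → shelf 5 (new)  [load 50/115]
  45 → shelf 5  [load 95/115]
  70 → shelf 6 (new)  [load 70/115]
  75 → shelf 7 (new)  [load 75/115]
  20 → shelf 4  [load 100/115]
7 shelves opened.

7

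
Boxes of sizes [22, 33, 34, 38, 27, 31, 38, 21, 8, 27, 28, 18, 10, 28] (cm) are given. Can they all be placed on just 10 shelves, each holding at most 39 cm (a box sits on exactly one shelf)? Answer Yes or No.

No

Total = 363 cm; ⌈363/39⌉ = 10.
11 boxes each exceed half the capacity and cannot share a shelf, forcing at least 11 shelves.
At least 11 shelves are required, but only 10 are allowed.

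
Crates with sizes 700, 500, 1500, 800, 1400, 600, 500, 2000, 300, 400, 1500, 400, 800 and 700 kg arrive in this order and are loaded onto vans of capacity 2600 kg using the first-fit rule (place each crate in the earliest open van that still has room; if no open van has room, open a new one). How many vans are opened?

  700 → van 1 (new)  [load 700/2600]
  500 → van 1  [load 1200/2600]
  1500 → van 2 (new)  [load 1500/2600]
  800 → van 1  [load 2000/2600]
  1400 → van 3 (new)  [load 1400/2600]
  600 → van 1  [load 2600/2600]
  500 → van 2  [load 2000/2600]
  2000 → van 4 (new)  [load 2000/2600]
  300 → van 2  [load 2300/2600]
  400 → van 3  [load 1800/2600]
  1500 → van 5 (new)  [load 1500/2600]
  400 → van 3  [load 2200/2600]
  800 → van 5  [load 2300/2600]
  700 → van 6 (new)  [load 700/2600]
6 vans opened.

6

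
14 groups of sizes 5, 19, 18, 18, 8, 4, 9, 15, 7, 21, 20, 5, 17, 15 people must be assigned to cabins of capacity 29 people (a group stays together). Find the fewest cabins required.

8

Total = 21 + 20 + 19 + 18 + 18 + 17 + 15 + 15 + 9 + 8 + 7 + 5 + 5 + 4 = 181 people.
Lower bound: ⌈181/29⌉ = 7 cabins.
Also, 8 groups each exceed 29/2 people, and no two of those can share a cabin, so at least 8 cabins are needed.
A packing using 8 cabins:
  cabin 1: 21 + 8 = 29
  cabin 2: 20 + 9 = 29
  cabin 3: 19 + 7 = 26
  cabin 4: 18 + 5 + 5 = 28
  cabin 5: 18 + 4 = 22
  cabin 6: 17 = 17
  cabin 7: 15 = 15
  cabin 8: 15 = 15
This matches the lower bound, so 8 is optimal.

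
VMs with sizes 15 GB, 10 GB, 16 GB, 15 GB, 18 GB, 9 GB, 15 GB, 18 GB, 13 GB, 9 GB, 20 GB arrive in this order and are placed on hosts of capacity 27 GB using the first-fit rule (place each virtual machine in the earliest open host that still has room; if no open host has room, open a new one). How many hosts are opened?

8

  15 → host 1 (new)  [load 15/27]
  10 → host 1  [load 25/27]
  16 → host 2 (new)  [load 16/27]
  15 → host 3 (new)  [load 15/27]
  18 → host 4 (new)  [load 18/27]
  9 → host 2  [load 25/27]
  15 → host 5 (new)  [load 15/27]
  18 → host 6 (new)  [load 18/27]
  13 → host 7 (new)  [load 13/27]
  9 → host 3  [load 24/27]
  20 → host 8 (new)  [load 20/27]
8 hosts opened.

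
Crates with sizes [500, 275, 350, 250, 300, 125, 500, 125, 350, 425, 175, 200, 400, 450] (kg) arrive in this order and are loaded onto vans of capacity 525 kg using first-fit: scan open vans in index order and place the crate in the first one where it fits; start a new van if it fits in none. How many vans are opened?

10

  500 → van 1 (new)  [load 500/525]
  275 → van 2 (new)  [load 275/525]
  350 → van 3 (new)  [load 350/525]
  250 → van 2  [load 525/525]
  300 → van 4 (new)  [load 300/525]
  125 → van 3  [load 475/525]
  500 → van 5 (new)  [load 500/525]
  125 → van 4  [load 425/525]
  350 → van 6 (new)  [load 350/525]
  425 → van 7 (new)  [load 425/525]
  175 → van 6  [load 525/525]
  200 → van 8 (new)  [load 200/525]
  400 → van 9 (new)  [load 400/525]
  450 → van 10 (new)  [load 450/525]
10 vans opened.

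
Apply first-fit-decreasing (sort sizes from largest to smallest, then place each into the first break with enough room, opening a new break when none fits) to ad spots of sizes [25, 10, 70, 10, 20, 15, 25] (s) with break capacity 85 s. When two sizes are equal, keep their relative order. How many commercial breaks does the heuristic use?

Sorted descending: 70, 25, 25, 20, 15, 10, 10.
  70 → break 1 (new)  [load 70/85]
  25 → break 2 (new)  [load 25/85]
  25 → break 2  [load 50/85]
  20 → break 2  [load 70/85]
  15 → break 1  [load 85/85]
  10 → break 2  [load 80/85]
  10 → break 3 (new)  [load 10/85]
3 commercial breaks opened.

3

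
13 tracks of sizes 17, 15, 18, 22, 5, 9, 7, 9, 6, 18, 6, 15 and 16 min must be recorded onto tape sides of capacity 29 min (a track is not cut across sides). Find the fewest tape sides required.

7

Total = 22 + 18 + 18 + 17 + 16 + 15 + 15 + 9 + 9 + 7 + 6 + 6 + 5 = 163 min.
Lower bound: ⌈163/29⌉ = 6 tape sides.
Also, 7 tracks each exceed 29/2 min, and no two of those can share a side, so at least 7 tape sides are needed.
A packing using 7 tape sides:
  side 1: 22 + 7 = 29
  side 2: 18 + 9 = 27
  side 3: 18 + 9 = 27
  side 4: 17 + 6 + 6 = 29
  side 5: 16 + 5 = 21
  side 6: 15 = 15
  side 7: 15 = 15
This matches the lower bound, so 7 is optimal.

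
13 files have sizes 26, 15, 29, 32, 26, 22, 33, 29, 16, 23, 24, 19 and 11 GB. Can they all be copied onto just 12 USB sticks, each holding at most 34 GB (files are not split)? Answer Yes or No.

A valid assignment using 11 USB sticks:
  USB stick 1: 33 = 33
  USB stick 2: 32 = 32
  USB stick 3: 29 = 29
  USB stick 4: 29 = 29
  USB stick 5: 26 = 26
  USB stick 6: 26 = 26
  USB stick 7: 24 = 24
  USB stick 8: 23 + 11 = 34
  USB stick 9: 22 = 22
  USB stick 10: 19 + 15 = 34
  USB stick 11: 16 = 16
That uses only 11 ≤ 12, so 12 USB sticks are enough.

Yes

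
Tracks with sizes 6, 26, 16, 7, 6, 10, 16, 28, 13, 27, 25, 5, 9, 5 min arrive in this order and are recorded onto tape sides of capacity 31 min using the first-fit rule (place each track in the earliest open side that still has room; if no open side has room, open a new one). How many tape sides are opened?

7

  6 → side 1 (new)  [load 6/31]
  26 → side 2 (new)  [load 26/31]
  16 → side 1  [load 22/31]
  7 → side 1  [load 29/31]
  6 → side 3 (new)  [load 6/31]
  10 → side 3  [load 16/31]
  16 → side 4 (new)  [load 16/31]
  28 → side 5 (new)  [load 28/31]
  13 → side 3  [load 29/31]
  27 → side 6 (new)  [load 27/31]
  25 → side 7 (new)  [load 25/31]
  5 → side 2  [load 31/31]
  9 → side 4  [load 25/31]
  5 → side 4  [load 30/31]
7 tape sides opened.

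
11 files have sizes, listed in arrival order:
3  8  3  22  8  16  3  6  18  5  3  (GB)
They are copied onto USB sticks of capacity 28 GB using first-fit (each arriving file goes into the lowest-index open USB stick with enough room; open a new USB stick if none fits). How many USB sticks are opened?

4

  3 → USB stick 1 (new)  [load 3/28]
  8 → USB stick 1  [load 11/28]
  3 → USB stick 1  [load 14/28]
  22 → USB stick 2 (new)  [load 22/28]
  8 → USB stick 1  [load 22/28]
  16 → USB stick 3 (new)  [load 16/28]
  3 → USB stick 1  [load 25/28]
  6 → USB stick 2  [load 28/28]
  18 → USB stick 4 (new)  [load 18/28]
  5 → USB stick 3  [load 21/28]
  3 → USB stick 1  [load 28/28]
4 USB sticks opened.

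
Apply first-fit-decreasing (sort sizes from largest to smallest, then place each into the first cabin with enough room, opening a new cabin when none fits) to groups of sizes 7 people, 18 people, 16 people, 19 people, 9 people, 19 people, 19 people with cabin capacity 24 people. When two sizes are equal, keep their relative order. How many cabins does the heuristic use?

6

Sorted descending: 19, 19, 19, 18, 16, 9, 7.
  19 → cabin 1 (new)  [load 19/24]
  19 → cabin 2 (new)  [load 19/24]
  19 → cabin 3 (new)  [load 19/24]
  18 → cabin 4 (new)  [load 18/24]
  16 → cabin 5 (new)  [load 16/24]
  9 → cabin 6 (new)  [load 9/24]
  7 → cabin 5  [load 23/24]
6 cabins opened.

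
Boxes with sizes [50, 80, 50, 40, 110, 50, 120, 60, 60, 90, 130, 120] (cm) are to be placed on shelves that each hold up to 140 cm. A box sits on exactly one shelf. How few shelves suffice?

8

Total = 130 + 120 + 120 + 110 + 90 + 80 + 60 + 60 + 50 + 50 + 50 + 40 = 960 cm.
Lower bound: ⌈960/140⌉ = 7 shelves.
A packing using 8 shelves:
  shelf 1: 130 = 130
  shelf 2: 120 = 120
  shelf 3: 120 = 120
  shelf 4: 110 = 110
  shelf 5: 90 + 50 = 140
  shelf 6: 80 + 60 = 140
  shelf 7: 60 + 50 = 110
  shelf 8: 50 + 40 = 90
No arrangement into 7 shelves stays within capacity, so 8 is optimal.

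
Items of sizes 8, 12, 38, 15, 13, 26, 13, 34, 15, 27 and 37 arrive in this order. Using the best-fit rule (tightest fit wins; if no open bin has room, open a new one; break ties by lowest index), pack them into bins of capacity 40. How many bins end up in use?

7

  8 → bin 1 (new)  [load 8/40]
  12 → bin 1  [load 20/40]
  38 → bin 2 (new)  [load 38/40]
  15 → bin 1  [load 35/40]
  13 → bin 3 (new)  [load 13/40]
  26 → bin 3  [load 39/40]
  13 → bin 4 (new)  [load 13/40]
  34 → bin 5 (new)  [load 34/40]
  15 → bin 4  [load 28/40]
  27 → bin 6 (new)  [load 27/40]
  37 → bin 7 (new)  [load 37/40]
7 bins opened.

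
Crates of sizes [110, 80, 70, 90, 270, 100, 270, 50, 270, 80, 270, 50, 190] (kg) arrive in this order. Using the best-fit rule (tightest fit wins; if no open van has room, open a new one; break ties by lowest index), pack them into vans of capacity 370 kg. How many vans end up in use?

  110 → van 1 (new)  [load 110/370]
  80 → van 1  [load 190/370]
  70 → van 1  [load 260/370]
  90 → van 1  [load 350/370]
  270 → van 2 (new)  [load 270/370]
  100 → van 2  [load 370/370]
  270 → van 3 (new)  [load 270/370]
  50 → van 3  [load 320/370]
  270 → van 4 (new)  [load 270/370]
  80 → van 4  [load 350/370]
  270 → van 5 (new)  [load 270/370]
  50 → van 3  [load 370/370]
  190 → van 6 (new)  [load 190/370]
6 vans opened.

6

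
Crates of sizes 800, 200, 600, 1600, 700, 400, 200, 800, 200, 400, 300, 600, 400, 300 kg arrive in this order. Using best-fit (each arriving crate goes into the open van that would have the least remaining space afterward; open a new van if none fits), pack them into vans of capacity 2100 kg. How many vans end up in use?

  800 → van 1 (new)  [load 800/2100]
  200 → van 1  [load 1000/2100]
  600 → van 1  [load 1600/2100]
  1600 → van 2 (new)  [load 1600/2100]
  700 → van 3 (new)  [load 700/2100]
  400 → van 1  [load 2000/2100]
  200 → van 2  [load 1800/2100]
  800 → van 3  [load 1500/2100]
  200 → van 2  [load 2000/2100]
  400 → van 3  [load 1900/2100]
  300 → van 4 (new)  [load 300/2100]
  600 → van 4  [load 900/2100]
  400 → van 4  [load 1300/2100]
  300 → van 4  [load 1600/2100]
4 vans opened.

4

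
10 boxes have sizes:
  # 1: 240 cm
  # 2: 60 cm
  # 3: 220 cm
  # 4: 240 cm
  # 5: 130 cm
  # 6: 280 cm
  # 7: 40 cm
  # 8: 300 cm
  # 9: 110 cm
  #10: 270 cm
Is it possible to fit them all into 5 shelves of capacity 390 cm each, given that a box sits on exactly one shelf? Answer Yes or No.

No

Total = 1890 cm; ⌈1890/390⌉ = 5.
6 boxes each exceed half the capacity and cannot share a shelf, forcing at least 6 shelves.
At least 6 shelves are required, but only 5 are allowed.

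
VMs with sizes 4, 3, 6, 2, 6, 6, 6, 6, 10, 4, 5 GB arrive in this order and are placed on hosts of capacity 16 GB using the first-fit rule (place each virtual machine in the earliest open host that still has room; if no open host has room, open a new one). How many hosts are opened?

4

  4 → host 1 (new)  [load 4/16]
  3 → host 1  [load 7/16]
  6 → host 1  [load 13/16]
  2 → host 1  [load 15/16]
  6 → host 2 (new)  [load 6/16]
  6 → host 2  [load 12/16]
  6 → host 3 (new)  [load 6/16]
  6 → host 3  [load 12/16]
  10 → host 4 (new)  [load 10/16]
  4 → host 2  [load 16/16]
  5 → host 4  [load 15/16]
4 hosts opened.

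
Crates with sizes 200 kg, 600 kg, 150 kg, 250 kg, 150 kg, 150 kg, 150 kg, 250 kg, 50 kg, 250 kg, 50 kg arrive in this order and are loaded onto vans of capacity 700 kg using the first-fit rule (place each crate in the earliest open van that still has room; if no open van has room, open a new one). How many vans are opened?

4

  200 → van 1 (new)  [load 200/700]
  600 → van 2 (new)  [load 600/700]
  150 → van 1  [load 350/700]
  250 → van 1  [load 600/700]
  150 → van 3 (new)  [load 150/700]
  150 → van 3  [load 300/700]
  150 → van 3  [load 450/700]
  250 → van 3  [load 700/700]
  50 → van 1  [load 650/700]
  250 → van 4 (new)  [load 250/700]
  50 → van 1  [load 700/700]
4 vans opened.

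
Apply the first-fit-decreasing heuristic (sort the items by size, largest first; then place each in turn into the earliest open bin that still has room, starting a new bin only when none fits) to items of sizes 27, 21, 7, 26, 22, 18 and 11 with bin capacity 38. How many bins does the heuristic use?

5

Sorted descending: 27, 26, 22, 21, 18, 11, 7.
  27 → bin 1 (new)  [load 27/38]
  26 → bin 2 (new)  [load 26/38]
  22 → bin 3 (new)  [load 22/38]
  21 → bin 4 (new)  [load 21/38]
  18 → bin 5 (new)  [load 18/38]
  11 → bin 1  [load 38/38]
  7 → bin 2  [load 33/38]
5 bins opened.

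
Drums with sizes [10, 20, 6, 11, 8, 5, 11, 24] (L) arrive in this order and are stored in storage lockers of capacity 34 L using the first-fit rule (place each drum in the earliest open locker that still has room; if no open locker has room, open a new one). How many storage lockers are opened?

4

  10 → locker 1 (new)  [load 10/34]
  20 → locker 1  [load 30/34]
  6 → locker 2 (new)  [load 6/34]
  11 → locker 2  [load 17/34]
  8 → locker 2  [load 25/34]
  5 → locker 2  [load 30/34]
  11 → locker 3 (new)  [load 11/34]
  24 → locker 4 (new)  [load 24/34]
4 storage lockers opened.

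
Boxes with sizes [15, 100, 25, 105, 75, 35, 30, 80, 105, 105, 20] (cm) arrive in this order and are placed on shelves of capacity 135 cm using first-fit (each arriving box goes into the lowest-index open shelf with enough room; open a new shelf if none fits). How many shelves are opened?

  15 → shelf 1 (new)  [load 15/135]
  100 → shelf 1  [load 115/135]
  25 → shelf 2 (new)  [load 25/135]
  105 → shelf 2  [load 130/135]
  75 → shelf 3 (new)  [load 75/135]
  35 → shelf 3  [load 110/135]
  30 → shelf 4 (new)  [load 30/135]
  80 → shelf 4  [load 110/135]
  105 → shelf 5 (new)  [load 105/135]
  105 → shelf 6 (new)  [load 105/135]
  20 → shelf 1  [load 135/135]
6 shelves opened.

6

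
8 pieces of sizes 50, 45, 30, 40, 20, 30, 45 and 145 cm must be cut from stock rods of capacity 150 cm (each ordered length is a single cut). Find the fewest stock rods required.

3

Total = 145 + 50 + 45 + 45 + 40 + 30 + 30 + 20 = 405 cm.
Lower bound: ⌈405/150⌉ = 3 stock rods.
A packing using 3 stock rods:
  stock rod 1: 145 = 145
  stock rod 2: 50 + 45 + 45 = 140
  stock rod 3: 40 + 30 + 30 + 20 = 120
This matches the lower bound, so 3 is optimal.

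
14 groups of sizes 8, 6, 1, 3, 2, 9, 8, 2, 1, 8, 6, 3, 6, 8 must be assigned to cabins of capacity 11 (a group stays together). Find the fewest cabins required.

Total = 9 + 8 + 8 + 8 + 8 + 6 + 6 + 6 + 3 + 3 + 2 + 2 + 1 + 1 = 71.
Lower bound: ⌈71/11⌉ = 7 cabins.
Also, 8 groups each exceed 11/2, and no two of those can share a cabin, so at least 8 cabins are needed.
A packing using 8 cabins:
  cabin 1: 9 + 2 = 11
  cabin 2: 8 + 3 = 11
  cabin 3: 8 + 3 = 11
  cabin 4: 8 + 2 + 1 = 11
  cabin 5: 8 + 1 = 9
  cabin 6: 6 = 6
  cabin 7: 6 = 6
  cabin 8: 6 = 6
This matches the lower bound, so 8 is optimal.

8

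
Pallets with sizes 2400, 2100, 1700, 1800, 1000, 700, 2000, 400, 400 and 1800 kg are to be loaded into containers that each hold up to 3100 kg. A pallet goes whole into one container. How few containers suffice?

6

Total = 2400 + 2100 + 2000 + 1800 + 1800 + 1700 + 1000 + 700 + 400 + 400 = 14300 kg.
Lower bound: ⌈14300/3100⌉ = 5 containers.
Also, 6 pallets each exceed 1550 kg, and no two of those can share a container, so at least 6 containers are needed.
A packing using 6 containers:
  container 1: 2400 + 700 = 3100
  container 2: 2100 + 1000 = 3100
  container 3: 2000 + 400 + 400 = 2800
  container 4: 1800 = 1800
  container 5: 1800 = 1800
  container 6: 1700 = 1700
This matches the lower bound, so 6 is optimal.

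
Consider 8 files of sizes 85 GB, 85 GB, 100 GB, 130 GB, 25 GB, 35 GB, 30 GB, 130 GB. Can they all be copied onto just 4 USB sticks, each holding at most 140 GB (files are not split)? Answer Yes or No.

No

Total = 620 GB; ⌈620/140⌉ = 5.
At least 5 USB sticks are required, but only 4 are allowed.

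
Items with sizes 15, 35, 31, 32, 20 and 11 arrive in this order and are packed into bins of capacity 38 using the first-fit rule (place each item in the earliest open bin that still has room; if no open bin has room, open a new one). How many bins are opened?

  15 → bin 1 (new)  [load 15/38]
  35 → bin 2 (new)  [load 35/38]
  31 → bin 3 (new)  [load 31/38]
  32 → bin 4 (new)  [load 32/38]
  20 → bin 1  [load 35/38]
  11 → bin 5 (new)  [load 11/38]
5 bins opened.

5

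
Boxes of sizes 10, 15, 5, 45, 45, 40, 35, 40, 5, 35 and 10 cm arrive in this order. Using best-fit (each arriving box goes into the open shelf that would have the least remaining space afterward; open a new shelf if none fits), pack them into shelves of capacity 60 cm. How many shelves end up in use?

7

  10 → shelf 1 (new)  [load 10/60]
  15 → shelf 1  [load 25/60]
  5 → shelf 1  [load 30/60]
  45 → shelf 2 (new)  [load 45/60]
  45 → shelf 3 (new)  [load 45/60]
  40 → shelf 4 (new)  [load 40/60]
  35 → shelf 5 (new)  [load 35/60]
  40 → shelf 6 (new)  [load 40/60]
  5 → shelf 2  [load 50/60]
  35 → shelf 7 (new)  [load 35/60]
  10 → shelf 2  [load 60/60]
7 shelves opened.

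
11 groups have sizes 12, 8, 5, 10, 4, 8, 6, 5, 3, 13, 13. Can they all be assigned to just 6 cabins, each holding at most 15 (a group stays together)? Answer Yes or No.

No

Total = 87; ⌈87/15⌉ = 6.
The bound of 6 does not rule out 6, but exhaustive search shows no assignment into 6 cabins of capacity 15 exists — the minimum is 7.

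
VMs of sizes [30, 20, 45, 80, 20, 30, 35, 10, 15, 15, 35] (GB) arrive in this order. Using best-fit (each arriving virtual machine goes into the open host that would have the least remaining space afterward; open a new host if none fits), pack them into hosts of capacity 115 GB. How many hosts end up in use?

  30 → host 1 (new)  [load 30/115]
  20 → host 1  [load 50/115]
  45 → host 1  [load 95/115]
  80 → host 2 (new)  [load 80/115]
  20 → host 1  [load 115/115]
  30 → host 2  [load 110/115]
  35 → host 3 (new)  [load 35/115]
  10 → host 3  [load 45/115]
  15 → host 3  [load 60/115]
  15 → host 3  [load 75/115]
  35 → host 3  [load 110/115]
3 hosts opened.

3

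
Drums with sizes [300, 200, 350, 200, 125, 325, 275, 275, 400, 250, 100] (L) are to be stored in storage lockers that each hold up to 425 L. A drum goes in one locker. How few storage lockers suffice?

8

Total = 400 + 350 + 325 + 300 + 275 + 275 + 250 + 200 + 200 + 125 + 100 = 2800 L.
Lower bound: ⌈2800/425⌉ = 7 storage lockers.
A packing using 8 storage lockers:
  locker 1: 400 = 400
  locker 2: 350 = 350
  locker 3: 325 + 100 = 425
  locker 4: 300 + 125 = 425
  locker 5: 275 = 275
  locker 6: 275 = 275
  locker 7: 250 = 250
  locker 8: 200 + 200 = 400
No arrangement into 7 storage lockers stays within capacity, so 8 is optimal.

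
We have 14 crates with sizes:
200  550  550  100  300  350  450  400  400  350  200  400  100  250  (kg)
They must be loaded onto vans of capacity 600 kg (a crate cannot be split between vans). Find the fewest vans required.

Total = 550 + 550 + 450 + 400 + 400 + 400 + 350 + 350 + 300 + 250 + 200 + 200 + 100 + 100 = 4600 kg.
Lower bound: ⌈4600/600⌉ = 8 vans.
A packing using 9 vans:
  van 1: 550 = 550
  van 2: 550 = 550
  van 3: 450 + 100 = 550
  van 4: 400 + 200 = 600
  van 5: 400 + 200 = 600
  van 6: 400 + 100 = 500
  van 7: 350 + 250 = 600
  van 8: 350 = 350
  van 9: 300 = 300
No arrangement into 8 vans stays within capacity, so 9 is optimal.

9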